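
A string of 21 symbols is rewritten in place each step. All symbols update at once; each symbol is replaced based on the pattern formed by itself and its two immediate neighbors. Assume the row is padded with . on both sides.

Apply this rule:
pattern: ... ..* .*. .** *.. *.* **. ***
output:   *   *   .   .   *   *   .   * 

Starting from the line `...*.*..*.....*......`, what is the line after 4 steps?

.*.*.*..*.*.*.*.*..*.

step 1: ***.*.**.*****.******
step 2: .*.*.*..*.***.*.****.
step 3: *.*.*.**.*.*.*.*.**.*
step 4: .*.*.*..*.*.*.*.*..*.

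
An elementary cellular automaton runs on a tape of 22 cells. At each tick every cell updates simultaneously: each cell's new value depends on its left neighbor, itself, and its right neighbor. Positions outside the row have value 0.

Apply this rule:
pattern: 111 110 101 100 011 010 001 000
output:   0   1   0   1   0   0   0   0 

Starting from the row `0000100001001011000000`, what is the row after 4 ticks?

tick 1: 0000010000100001100000
tick 2: 0000001000010000110000
tick 3: 0000000100001000011000
tick 4: 0000000010000100001100

0000000010000100001100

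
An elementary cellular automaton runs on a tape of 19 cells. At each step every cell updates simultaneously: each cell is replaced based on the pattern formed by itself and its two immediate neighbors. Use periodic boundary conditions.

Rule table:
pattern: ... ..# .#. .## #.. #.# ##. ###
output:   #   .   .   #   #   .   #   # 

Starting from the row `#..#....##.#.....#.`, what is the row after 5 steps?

.#..###.##..####...
..#.###.###.#######
#...###.###.#######
###.###.###.#######
###.###.###.#######

###.###.###.#######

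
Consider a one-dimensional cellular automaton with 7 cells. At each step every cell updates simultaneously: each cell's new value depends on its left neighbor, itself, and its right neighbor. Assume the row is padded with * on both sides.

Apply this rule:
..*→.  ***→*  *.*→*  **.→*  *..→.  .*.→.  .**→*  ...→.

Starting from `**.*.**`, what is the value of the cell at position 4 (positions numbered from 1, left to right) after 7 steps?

*

***.***
*******
*******  (fixed point — unchanged through step 7)
position 4 holds *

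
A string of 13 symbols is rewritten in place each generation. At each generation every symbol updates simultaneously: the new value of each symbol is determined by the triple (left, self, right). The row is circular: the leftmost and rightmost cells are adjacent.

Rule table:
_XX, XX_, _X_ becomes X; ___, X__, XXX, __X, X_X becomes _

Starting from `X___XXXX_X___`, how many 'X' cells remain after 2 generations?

4

X___X__X_X___
X___X__X_X___
count of X: 4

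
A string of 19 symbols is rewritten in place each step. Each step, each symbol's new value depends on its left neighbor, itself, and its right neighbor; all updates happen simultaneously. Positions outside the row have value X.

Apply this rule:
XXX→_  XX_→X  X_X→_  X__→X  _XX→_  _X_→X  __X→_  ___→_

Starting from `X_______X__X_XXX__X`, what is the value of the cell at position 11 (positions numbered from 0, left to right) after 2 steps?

step 1: XX______XX_X___XX__
step 2: _XX______X_XX___XX_
position 11 holds X

X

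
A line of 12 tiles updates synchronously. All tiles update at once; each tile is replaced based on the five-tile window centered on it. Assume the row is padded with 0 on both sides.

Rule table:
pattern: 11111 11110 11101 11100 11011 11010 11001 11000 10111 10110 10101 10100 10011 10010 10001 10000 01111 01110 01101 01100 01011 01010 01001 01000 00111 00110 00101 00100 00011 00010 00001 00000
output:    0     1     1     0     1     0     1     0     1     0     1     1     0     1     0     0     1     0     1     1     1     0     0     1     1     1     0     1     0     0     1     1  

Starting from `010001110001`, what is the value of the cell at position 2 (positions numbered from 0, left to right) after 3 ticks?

tick 1: 011001000001
tick 2: 011111101101
tick 3: 011001110101
position 2 holds 1

1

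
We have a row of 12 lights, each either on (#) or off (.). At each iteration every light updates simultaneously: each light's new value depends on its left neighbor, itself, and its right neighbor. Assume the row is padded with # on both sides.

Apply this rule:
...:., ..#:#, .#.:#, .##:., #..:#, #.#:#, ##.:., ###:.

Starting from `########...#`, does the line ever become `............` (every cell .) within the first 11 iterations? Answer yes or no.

iteration 1: ........#.#.
iteration 2: #......#####
iteration 3: .#....#.....
iteration 4: ###..###...#
iteration 5: ...##...#.#.
iteration 6: #.#..#.#####
iteration 7: .######.....
iteration 8: #......#...#
iteration 9: .#....###.#.
iteration 10: ###..#...###
iteration 11: ...####.#...
iteration 11 is ...####.#..., still not uniform .

no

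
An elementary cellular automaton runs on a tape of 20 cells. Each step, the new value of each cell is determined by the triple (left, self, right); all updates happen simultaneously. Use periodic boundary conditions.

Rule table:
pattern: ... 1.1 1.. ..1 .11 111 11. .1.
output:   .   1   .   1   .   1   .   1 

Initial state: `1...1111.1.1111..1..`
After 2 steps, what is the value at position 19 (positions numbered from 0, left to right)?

.

1..1.11.111.11..11.1
..111..1.1.1...1..1.
position 19 holds .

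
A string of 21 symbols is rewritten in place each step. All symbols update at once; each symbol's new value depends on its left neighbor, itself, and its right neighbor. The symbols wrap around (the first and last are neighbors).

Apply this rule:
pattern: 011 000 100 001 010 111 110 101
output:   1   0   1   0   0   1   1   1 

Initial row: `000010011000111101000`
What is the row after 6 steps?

step 1: 000001011100111110100
step 2: 000000111110111111010
step 3: 000000111111111111101
step 4: 100000111111111111110
step 5: 010000111111111111111
step 6: 101000111111111111111

101000111111111111111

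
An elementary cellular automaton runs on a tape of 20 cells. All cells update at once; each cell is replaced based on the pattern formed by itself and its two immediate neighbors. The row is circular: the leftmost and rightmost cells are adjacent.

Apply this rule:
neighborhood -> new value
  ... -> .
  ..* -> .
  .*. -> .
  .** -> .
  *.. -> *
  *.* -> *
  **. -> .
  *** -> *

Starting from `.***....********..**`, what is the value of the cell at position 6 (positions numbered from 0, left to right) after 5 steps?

*.*.*....******.*...
.*.*.*....****.*.*..
..*.*.*....**.*.*.*.
...*.*.*.....*.*.*.*
*...*.*.*.....*.*.*.
position 6 holds *

*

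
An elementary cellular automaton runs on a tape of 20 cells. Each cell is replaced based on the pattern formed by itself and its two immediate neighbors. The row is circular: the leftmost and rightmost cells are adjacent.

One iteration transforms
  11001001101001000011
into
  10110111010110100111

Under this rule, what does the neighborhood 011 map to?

At position 7 the neighborhood is 011; the next row has 1 there.

1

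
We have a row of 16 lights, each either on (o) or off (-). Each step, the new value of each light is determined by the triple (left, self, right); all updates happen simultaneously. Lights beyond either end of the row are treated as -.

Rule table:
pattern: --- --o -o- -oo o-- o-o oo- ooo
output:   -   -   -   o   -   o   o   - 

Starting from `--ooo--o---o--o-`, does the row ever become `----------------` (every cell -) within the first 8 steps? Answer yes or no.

yes

--o-o-----------
---o------------
----------------
all cells are - at step 3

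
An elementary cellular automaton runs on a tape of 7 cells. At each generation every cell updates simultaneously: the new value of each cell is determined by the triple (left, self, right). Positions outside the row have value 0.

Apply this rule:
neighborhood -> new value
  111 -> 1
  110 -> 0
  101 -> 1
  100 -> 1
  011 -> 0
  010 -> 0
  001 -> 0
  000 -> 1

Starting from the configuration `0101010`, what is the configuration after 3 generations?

0010101
1001010
0100101

0100101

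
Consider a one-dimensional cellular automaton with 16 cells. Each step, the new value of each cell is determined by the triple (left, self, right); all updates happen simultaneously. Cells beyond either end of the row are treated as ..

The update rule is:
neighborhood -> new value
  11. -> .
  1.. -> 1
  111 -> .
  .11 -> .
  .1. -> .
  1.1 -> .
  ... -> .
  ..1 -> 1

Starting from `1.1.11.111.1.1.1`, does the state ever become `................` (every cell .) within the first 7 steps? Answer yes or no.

................
all cells are . at step 1

yes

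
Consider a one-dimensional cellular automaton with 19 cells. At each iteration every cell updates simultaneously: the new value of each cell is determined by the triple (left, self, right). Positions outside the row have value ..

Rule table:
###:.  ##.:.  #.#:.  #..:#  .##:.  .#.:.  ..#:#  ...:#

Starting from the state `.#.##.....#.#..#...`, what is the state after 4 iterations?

#....#####...##.###
.####.....###......
#....#####...######
.####.....###......

.####.....###......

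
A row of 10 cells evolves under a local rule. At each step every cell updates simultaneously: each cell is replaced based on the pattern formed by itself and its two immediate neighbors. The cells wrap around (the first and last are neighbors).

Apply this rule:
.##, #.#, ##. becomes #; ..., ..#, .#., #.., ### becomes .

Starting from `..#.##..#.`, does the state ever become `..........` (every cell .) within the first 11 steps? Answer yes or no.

yes

...###....
...#.#....
....#.....
..........
all cells are . at step 4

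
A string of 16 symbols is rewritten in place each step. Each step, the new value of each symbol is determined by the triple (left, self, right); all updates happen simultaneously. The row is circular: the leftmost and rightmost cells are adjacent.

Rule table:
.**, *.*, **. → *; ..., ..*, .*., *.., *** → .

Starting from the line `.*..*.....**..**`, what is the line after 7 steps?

..........**....

*.........**..**
*.........**..*.
..........**...*
..........**....
..........**....  (fixed point — unchanged through step 7)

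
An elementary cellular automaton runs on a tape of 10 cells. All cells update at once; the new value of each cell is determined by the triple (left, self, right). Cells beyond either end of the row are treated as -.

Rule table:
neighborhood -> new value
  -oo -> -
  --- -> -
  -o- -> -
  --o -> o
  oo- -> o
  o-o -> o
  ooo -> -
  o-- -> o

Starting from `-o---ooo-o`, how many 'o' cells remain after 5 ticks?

6

o-o-o--oo-
-o-o-oo-oo
o-o-o-oo-o
-o-o-o-oo-
o-o-o-o-oo
count of o: 6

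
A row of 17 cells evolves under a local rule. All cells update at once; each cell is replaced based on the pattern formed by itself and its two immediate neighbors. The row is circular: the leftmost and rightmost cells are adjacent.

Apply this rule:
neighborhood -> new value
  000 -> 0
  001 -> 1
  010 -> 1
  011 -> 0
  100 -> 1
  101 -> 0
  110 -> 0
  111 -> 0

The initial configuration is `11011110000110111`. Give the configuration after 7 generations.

01000000000000001

00000001001000000
00000011111100000
00000100000010000
00001110000111000
00010001001000100
00111011111101110
01000000000000001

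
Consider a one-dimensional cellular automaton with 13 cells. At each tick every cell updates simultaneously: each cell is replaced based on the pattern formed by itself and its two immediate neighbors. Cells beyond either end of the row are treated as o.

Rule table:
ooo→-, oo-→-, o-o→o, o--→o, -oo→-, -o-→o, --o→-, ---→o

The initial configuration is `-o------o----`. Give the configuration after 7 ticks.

oooo-oooo-oo-

ooooooo-oooo-
-------o----o
oooooo-oooo--
------o----o-
ooooo-oooo-oo
-----o----o--
oooo-oooo-oo-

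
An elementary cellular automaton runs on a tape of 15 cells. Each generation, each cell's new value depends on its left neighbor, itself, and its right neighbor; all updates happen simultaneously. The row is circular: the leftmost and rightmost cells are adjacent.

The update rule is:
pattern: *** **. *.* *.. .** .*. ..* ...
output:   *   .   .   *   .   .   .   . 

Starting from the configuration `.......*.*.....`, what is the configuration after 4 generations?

generation 1: ..........*....
generation 2: ...........*...
generation 3: ............*..
generation 4: .............*.

.............*.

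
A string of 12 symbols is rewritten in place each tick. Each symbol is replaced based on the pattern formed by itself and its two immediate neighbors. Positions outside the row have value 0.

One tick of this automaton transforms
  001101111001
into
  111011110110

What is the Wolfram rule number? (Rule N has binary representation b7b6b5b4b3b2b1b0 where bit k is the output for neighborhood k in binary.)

position 6: 111 → 1  (bit 7 = 1)
position 3: 110 → 0  (bit 6 = 0)
position 4: 101 → 1  (bit 5 = 1)
position 9: 100 → 1  (bit 4 = 1)
position 2: 011 → 1  (bit 3 = 1)
position 11: 010 → 0  (bit 2 = 0)
position 1: 001 → 1  (bit 1 = 1)
position 0: 000 → 1  (bit 0 = 1)
bits b7..b0 = 10111011 = 187

187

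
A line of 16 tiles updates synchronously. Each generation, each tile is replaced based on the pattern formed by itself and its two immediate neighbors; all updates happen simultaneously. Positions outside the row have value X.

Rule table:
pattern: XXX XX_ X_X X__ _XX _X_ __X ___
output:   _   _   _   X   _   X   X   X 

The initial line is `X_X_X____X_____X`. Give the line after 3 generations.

__X_XXXXXXXXXXX_
XXX_____________
___XXXXXXXXXXXXX

___XXXXXXXXXXXXX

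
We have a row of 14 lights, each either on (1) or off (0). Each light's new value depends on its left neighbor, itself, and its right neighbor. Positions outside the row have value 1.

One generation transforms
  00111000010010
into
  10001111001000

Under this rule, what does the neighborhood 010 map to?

At position 9 the neighborhood is 010; the next row has 0 there.

0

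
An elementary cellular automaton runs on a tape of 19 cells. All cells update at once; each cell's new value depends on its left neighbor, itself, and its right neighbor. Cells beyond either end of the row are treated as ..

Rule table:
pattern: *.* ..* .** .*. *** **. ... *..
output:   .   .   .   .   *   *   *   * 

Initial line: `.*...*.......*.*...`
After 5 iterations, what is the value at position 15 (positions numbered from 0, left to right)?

*

..**..******....***
*..**..********..**
.*..**..********..*
..*..**..********..
*..*..**..*********
position 15 holds *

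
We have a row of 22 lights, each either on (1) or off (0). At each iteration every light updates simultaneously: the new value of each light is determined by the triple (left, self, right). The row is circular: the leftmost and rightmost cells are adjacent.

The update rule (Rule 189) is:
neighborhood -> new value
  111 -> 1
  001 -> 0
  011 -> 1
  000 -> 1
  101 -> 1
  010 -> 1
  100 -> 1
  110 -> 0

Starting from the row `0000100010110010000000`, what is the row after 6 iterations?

1101110111111111111101

1110111011101011111111
1101110111011111111111
1011101110111111111111
0111011101111111111111
1110111011111111111110
1101110111111111111101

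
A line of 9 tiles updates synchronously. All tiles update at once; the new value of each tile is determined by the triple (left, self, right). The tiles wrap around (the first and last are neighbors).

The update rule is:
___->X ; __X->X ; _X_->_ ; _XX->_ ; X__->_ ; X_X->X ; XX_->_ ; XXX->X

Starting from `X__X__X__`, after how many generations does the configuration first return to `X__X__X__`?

3

__X__X__X
_X__X__X_
X__X__X__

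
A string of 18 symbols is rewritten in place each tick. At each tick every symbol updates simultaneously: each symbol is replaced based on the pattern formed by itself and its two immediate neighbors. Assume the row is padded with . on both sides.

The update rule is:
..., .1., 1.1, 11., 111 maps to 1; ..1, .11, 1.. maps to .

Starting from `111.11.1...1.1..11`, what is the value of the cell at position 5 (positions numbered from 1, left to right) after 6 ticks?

.111.111.1.111...1
..111.11111.11.1.1
1..111.11111.11111
1...111.11111.1111
1.1..111.11111.111
111...111.11111.11
position 5 holds .

.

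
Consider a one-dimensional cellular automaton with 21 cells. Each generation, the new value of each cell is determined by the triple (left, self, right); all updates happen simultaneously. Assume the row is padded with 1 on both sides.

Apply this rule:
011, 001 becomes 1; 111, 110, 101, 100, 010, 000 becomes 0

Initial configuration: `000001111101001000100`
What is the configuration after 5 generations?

000011000000010001001
000110000000100010011
001100000001000100110
011000000010001001100
010000000100010011001

010000000100010011001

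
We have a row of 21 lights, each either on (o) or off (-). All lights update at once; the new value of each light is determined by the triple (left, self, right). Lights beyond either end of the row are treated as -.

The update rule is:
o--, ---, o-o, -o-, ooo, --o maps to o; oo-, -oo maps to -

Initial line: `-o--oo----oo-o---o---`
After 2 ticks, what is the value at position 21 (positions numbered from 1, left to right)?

oooo--oooo--ooooooooo
-oo-oo-oo-oo-ooooooo-
position 21 holds -

-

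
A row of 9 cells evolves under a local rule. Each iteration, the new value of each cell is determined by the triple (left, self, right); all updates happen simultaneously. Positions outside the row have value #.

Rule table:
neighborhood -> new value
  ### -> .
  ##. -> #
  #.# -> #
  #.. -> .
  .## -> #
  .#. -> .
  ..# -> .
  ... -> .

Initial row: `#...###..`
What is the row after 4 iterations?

#........

#...#.#..
#....#...
#........
#........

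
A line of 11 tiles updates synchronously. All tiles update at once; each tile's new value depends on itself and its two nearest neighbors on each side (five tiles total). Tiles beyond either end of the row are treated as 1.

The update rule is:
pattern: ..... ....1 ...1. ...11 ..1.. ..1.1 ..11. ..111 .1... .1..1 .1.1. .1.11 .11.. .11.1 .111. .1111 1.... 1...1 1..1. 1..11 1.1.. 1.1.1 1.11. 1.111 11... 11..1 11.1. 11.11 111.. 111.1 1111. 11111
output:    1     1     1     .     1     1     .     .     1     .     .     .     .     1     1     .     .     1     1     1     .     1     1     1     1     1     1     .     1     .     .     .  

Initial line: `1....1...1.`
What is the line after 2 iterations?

iteration 1: 11.1111111.
iteration 2: ...1.......

...1.......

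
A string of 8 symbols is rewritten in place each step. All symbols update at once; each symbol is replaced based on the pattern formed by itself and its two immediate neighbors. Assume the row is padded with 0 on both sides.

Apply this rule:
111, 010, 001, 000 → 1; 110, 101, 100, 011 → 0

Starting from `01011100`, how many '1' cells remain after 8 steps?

11001001
00011011
11100000
01001111
11010110
00010000
11110111
01100010
count of 1: 3

3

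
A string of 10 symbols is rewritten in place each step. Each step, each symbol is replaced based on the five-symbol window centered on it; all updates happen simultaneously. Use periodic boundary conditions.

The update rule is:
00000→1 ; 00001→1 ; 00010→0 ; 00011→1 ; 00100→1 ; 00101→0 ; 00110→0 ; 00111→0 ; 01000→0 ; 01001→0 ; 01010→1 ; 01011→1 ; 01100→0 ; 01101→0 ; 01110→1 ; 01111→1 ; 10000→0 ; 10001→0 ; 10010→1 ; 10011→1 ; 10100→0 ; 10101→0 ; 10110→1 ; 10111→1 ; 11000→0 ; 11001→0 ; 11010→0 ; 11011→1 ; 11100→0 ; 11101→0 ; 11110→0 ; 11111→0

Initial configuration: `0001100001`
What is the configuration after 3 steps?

1000110110

step 1: 0010000101
step 2: 0110010010
step 3: 1000110110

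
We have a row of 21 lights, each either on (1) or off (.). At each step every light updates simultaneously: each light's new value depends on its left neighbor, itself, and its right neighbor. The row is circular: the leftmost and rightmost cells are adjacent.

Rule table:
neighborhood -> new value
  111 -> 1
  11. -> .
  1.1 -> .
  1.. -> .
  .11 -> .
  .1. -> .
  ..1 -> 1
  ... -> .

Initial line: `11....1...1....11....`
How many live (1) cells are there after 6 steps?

4

.....1...1....1.....1
....1...1....1.....1.
...1...1....1.....1..
..1...1....1.....1...
.1...1....1.....1....
1...1....1.....1.....
count of 1: 4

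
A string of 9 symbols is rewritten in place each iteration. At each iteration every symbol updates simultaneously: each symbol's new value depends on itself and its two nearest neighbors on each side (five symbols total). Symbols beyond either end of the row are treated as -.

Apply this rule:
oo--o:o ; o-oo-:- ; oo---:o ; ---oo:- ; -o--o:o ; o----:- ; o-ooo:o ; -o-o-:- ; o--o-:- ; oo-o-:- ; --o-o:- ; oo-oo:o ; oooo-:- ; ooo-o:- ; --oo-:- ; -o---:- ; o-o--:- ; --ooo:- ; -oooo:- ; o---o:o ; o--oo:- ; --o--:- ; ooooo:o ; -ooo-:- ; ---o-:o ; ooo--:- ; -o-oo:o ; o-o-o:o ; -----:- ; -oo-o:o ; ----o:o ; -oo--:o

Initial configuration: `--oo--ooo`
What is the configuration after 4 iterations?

o--oo----
-o--oo---
o-o--oo--
---o--oo-

---o--oo-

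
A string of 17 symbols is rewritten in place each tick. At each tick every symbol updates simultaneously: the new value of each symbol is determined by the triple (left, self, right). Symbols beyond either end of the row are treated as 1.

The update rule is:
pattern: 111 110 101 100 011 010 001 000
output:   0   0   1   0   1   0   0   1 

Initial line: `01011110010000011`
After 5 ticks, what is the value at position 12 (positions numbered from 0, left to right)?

1

10110000000111010
01100111110100101
11000100001000011
00010001100011010
01000101001010101
position 12 holds 1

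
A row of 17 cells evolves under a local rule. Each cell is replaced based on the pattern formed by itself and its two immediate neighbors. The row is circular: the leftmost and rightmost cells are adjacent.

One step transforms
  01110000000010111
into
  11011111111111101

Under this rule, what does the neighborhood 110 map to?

1

At position 3 the neighborhood is 110; the next row has 1 there.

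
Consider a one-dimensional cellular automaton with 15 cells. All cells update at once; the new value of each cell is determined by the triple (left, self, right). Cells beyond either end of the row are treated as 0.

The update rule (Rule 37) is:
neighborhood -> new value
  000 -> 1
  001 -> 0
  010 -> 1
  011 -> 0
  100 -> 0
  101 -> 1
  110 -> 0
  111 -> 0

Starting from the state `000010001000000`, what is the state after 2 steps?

000111111100000

111010101011111
000111111100000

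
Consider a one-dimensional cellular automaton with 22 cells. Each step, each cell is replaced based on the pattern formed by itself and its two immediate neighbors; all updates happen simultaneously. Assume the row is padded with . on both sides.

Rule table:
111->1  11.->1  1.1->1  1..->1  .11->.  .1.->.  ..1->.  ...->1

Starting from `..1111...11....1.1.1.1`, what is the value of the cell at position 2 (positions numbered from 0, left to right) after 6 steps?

1..11111..1111..1.1.1.
.1..11111..1111..1.1.1
..1..11111..1111..1.1.
1..1..11111..1111..1.1
.1..1..11111..1111..1.
..1..1..11111..1111..1
position 2 holds 1

1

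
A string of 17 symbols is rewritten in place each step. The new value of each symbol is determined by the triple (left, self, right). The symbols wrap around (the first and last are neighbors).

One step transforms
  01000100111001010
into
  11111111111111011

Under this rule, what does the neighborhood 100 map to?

1

At position 2 the neighborhood is 100; the next row has 1 there.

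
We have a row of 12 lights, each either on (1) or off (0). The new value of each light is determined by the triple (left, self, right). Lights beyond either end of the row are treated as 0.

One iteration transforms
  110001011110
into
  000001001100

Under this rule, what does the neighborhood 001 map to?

At position 4 the neighborhood is 001; the next row has 0 there.

0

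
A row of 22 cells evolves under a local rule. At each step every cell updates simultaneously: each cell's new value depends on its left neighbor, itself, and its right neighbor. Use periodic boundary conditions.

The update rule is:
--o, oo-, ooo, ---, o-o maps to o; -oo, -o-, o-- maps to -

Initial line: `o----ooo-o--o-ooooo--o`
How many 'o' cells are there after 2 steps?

o-ooo-ooo--o-o-oooo-o-
-o-ooo-oo-o-o-o-oooo-o
count of o: 14

14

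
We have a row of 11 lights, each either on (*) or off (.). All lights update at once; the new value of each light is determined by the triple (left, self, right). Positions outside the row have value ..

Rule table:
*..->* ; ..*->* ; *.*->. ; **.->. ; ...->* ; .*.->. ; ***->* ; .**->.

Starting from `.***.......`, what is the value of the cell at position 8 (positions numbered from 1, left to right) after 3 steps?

*

step 1: *.*.*******
step 2: .....*****.
step 3: *****.***.*
position 8 holds *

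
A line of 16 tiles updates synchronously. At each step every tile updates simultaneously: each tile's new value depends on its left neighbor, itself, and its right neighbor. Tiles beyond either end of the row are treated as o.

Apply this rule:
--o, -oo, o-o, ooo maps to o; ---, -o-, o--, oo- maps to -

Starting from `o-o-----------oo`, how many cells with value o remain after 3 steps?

5

step 1: -o-----------ooo
step 2: o-----------oooo
step 3: -----------ooooo
count of o: 5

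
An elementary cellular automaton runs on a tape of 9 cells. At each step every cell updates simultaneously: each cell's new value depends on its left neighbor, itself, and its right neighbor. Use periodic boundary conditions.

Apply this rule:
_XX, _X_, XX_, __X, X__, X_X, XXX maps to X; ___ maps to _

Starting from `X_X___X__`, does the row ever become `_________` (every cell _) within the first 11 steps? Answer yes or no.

XXXX_XXXX
XXXXXXXXX
XXXXXXXXX  (fixed point — unchanged through step 11)
step 11 is XXXXXXXXX, still not uniform _

no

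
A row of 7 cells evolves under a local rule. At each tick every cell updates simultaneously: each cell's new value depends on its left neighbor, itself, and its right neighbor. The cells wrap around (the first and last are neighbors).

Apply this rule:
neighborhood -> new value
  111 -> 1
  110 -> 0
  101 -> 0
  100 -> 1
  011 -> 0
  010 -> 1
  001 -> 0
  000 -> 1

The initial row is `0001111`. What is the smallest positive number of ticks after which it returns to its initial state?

4

tick 1: 1100110
tick 2: 0010000
tick 3: 1011111
tick 4: 0001111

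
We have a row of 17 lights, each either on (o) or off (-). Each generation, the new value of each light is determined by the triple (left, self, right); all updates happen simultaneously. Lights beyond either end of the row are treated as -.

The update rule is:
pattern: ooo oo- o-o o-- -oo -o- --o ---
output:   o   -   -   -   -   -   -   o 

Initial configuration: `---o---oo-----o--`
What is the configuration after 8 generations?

generation 1: oo---o----ooo---o
generation 2: ---o---oo--o--o--
generation 3: oo---o----------o
generation 4: ---o---oooooooo--
generation 5: oo---o--oooooo--o
generation 6: ---o-----oooo----
generation 7: oo---ooo--oo--ooo
generation 8: ---o--o--------o-

---o--o--------o-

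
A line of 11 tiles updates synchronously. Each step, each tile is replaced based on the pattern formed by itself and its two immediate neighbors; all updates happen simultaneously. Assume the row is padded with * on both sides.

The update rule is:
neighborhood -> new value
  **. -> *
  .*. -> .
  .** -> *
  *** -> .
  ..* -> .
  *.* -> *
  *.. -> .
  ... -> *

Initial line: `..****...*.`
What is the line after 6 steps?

..*..*.*..*
......*...*
.****...*.*
**..*.*..**
.*...*...*.
*..*...*..*

*..*...*..*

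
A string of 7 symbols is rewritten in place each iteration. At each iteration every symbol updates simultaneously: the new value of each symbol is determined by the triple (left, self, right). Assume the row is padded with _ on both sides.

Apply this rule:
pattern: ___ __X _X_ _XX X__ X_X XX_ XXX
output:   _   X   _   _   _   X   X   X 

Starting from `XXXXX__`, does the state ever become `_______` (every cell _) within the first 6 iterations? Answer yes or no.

_XXXX__
X_XXX__
_X_XX__
X_X_X__
_X_X___
X_X____
iteration 6 is X_X____, still not uniform _

no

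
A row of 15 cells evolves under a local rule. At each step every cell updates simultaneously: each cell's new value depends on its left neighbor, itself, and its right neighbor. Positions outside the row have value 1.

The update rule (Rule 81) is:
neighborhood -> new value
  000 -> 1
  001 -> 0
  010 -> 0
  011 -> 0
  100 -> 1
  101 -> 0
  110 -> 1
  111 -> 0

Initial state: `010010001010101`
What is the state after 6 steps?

100111111100010

001001100000000
100100111111110
110010000000010
011001111111000
001100000001110
100111111100010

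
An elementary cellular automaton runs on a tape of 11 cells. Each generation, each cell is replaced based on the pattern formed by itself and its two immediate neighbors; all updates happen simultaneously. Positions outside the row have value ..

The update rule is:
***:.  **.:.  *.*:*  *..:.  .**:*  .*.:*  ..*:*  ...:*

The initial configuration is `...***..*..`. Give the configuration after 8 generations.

*...***....

****...**.*
*....***.**
*.****..**.
***....**..
*...****..*
*.***....**
***...****.
*...***....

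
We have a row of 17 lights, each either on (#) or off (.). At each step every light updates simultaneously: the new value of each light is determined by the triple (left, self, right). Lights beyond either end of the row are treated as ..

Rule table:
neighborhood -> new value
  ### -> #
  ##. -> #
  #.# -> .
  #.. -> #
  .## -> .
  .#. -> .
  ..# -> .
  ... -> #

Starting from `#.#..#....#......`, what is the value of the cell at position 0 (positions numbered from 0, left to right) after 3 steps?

step 1: ...#..###..######
step 2: ##..#..###..#####
step 3: .##..#..###..####
position 0 holds .

.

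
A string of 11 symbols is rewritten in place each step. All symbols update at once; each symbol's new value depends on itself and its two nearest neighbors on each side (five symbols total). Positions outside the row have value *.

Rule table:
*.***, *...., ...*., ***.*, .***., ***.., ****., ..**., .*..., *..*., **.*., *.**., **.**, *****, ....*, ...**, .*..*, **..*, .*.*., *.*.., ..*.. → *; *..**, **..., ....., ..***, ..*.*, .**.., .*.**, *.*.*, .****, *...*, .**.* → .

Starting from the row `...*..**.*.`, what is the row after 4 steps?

..***.*.*..
*..***.***.
**..*******
***...*****

***...*****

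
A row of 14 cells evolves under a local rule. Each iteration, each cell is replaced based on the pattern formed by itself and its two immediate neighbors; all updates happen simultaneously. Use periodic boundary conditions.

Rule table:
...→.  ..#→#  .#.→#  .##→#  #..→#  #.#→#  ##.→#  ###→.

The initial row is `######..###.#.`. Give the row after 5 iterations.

#....####.####
##..##..###...
#########.##.#
........######
#......##....#

#......##....#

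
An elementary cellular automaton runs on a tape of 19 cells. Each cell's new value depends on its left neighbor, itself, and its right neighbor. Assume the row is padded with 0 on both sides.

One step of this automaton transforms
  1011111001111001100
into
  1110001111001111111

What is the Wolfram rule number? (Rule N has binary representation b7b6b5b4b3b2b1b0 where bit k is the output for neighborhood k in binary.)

position 3: 111 → 0  (bit 7 = 0)
position 6: 110 → 1  (bit 6 = 1)
position 1: 101 → 1  (bit 5 = 1)
position 7: 100 → 1  (bit 4 = 1)
position 2: 011 → 1  (bit 3 = 1)
position 0: 010 → 1  (bit 2 = 1)
position 8: 001 → 1  (bit 1 = 1)
position 18: 000 → 1  (bit 0 = 1)
bits b7..b0 = 01111111 = 127

127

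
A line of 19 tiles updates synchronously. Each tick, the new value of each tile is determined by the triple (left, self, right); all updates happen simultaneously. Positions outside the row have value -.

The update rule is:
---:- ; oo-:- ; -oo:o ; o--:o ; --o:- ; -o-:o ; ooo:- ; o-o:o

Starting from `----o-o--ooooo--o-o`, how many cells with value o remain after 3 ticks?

----oooo-o----o-ooo
----o---ooo---ooo--
----oo--o--o--o--o-
count of o: 6

6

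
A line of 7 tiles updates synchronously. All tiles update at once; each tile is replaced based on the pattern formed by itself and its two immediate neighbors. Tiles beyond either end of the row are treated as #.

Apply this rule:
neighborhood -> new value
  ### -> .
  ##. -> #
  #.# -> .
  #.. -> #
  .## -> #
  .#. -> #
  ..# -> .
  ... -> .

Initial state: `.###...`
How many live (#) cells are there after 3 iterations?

3

.#.##..
.#.###.
.#.#.#.
count of #: 3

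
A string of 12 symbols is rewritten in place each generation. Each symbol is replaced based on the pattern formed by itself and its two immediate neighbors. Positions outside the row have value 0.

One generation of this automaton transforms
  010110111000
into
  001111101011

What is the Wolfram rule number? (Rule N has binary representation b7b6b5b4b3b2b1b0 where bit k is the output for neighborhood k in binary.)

105

position 7: 111 → 0  (bit 7 = 0)
position 4: 110 → 1  (bit 6 = 1)
position 2: 101 → 1  (bit 5 = 1)
position 9: 100 → 0  (bit 4 = 0)
position 3: 011 → 1  (bit 3 = 1)
position 1: 010 → 0  (bit 2 = 0)
position 0: 001 → 0  (bit 1 = 0)
position 10: 000 → 1  (bit 0 = 1)
bits b7..b0 = 01101001 = 105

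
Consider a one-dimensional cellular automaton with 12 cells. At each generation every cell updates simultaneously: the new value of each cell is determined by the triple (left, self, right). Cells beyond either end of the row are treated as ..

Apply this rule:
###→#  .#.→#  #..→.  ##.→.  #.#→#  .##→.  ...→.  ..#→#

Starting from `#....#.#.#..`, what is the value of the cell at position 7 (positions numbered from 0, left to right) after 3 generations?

#...######..
#..#.####...
#.###.##....
position 7 holds #

#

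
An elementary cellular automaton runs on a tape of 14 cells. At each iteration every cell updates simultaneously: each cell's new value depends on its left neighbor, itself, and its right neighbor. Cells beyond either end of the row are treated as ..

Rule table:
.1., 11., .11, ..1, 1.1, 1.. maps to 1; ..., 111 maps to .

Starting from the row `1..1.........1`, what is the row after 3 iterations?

11.1111...11.1

11111.......11
1...11.....111
11.1111...11.1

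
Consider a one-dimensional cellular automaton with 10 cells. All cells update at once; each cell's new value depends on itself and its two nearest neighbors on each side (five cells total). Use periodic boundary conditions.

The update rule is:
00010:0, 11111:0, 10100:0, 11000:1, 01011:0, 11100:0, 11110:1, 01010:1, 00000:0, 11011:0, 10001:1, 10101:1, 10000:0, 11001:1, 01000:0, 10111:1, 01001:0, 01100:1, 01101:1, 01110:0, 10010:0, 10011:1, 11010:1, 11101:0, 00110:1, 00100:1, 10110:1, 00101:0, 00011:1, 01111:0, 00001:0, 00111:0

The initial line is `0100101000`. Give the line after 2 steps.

0100010000
0101010000

0101010000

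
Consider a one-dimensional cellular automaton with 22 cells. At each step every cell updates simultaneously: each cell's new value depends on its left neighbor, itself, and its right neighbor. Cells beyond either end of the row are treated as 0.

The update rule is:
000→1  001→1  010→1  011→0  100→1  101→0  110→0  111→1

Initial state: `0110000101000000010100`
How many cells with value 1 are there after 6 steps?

11

1001111101111111110111
1110111000111111100010
0100010111011111011111
1111110010001110001110
0111101111110101110101
1011000111100100100101
count of 1: 11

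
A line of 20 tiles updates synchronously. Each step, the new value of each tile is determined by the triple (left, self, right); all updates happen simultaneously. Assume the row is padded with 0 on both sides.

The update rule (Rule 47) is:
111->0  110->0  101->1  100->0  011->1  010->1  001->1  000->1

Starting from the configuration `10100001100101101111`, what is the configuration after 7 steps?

11100011001111001110

11101111001111011000
10011000011000110011
10110011110011100110
11100110000110001100
10001100111100111001
10111001100001100011
11100011001111001110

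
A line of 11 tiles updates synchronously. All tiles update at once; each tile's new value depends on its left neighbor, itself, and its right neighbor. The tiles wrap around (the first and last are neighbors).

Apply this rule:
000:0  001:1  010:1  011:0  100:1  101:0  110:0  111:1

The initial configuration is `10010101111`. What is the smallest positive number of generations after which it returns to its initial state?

01110100111
00100111010
01111010011
00110011100
01001101010
11110001011
11101011001
11001000110
00111101000
01011001100
11000110010
00101001110
01101110101
00000100101
10001111101
01010111000
11010010100
00011110111
10101100010
10100010110
10110110000
10000001001
01000011110
11100101101
11011100000
00001010001
10011011011
01100000001
00010000011
10111000100
10010101111

31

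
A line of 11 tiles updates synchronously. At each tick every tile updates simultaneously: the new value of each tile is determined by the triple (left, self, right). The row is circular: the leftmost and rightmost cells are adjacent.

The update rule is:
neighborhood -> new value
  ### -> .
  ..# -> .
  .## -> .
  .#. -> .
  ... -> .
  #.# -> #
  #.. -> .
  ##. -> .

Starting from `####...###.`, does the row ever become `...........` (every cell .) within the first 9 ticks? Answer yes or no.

tick 1: ..........#
tick 2: ...........
all cells are . at tick 2

yes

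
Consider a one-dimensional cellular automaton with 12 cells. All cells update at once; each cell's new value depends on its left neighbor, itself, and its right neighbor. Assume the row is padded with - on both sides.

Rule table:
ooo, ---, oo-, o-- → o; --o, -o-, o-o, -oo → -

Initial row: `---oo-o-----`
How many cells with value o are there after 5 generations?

5

oo--o--ooooo
-oo--o--oooo
--oo--o--ooo
o--oo--o--oo
-o--oo--o--o
count of o: 5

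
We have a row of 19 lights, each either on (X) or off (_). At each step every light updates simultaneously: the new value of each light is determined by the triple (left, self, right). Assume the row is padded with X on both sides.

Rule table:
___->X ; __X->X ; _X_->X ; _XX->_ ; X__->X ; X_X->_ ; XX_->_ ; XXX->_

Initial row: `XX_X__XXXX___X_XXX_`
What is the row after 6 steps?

XXX___XXXX____XXXXX

___XXX____XXXX_____
XXX___XXXX____XXXXX
___XXX____XXXX_____  (repeats step 1; period 2)
step 6: XXX___XXXX____XXXXX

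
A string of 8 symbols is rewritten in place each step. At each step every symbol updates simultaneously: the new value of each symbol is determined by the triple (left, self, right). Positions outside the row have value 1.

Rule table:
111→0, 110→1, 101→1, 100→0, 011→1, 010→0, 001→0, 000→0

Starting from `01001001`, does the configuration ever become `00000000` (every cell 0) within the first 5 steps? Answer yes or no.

step 1: 10000001
step 2: 10000001  (fixed point — unchanged through step 5)
step 5 is 10000001, still not uniform 0

no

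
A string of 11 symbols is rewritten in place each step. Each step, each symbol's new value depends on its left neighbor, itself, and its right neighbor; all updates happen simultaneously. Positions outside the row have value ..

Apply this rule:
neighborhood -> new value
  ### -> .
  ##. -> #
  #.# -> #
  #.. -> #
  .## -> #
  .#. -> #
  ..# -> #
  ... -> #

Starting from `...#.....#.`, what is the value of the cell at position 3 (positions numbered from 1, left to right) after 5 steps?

#

###########
#.........#
###########  (repeats step 1; period 2)
step 5: ###########
position 3 holds #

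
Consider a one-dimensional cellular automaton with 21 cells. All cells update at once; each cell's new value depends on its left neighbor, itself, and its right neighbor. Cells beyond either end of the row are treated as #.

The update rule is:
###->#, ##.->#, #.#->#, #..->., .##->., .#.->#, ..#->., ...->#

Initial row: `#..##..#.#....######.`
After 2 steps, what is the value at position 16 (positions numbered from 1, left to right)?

#...#..###.##..######
#.#.#...###.#...#####
position 16 holds .

.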